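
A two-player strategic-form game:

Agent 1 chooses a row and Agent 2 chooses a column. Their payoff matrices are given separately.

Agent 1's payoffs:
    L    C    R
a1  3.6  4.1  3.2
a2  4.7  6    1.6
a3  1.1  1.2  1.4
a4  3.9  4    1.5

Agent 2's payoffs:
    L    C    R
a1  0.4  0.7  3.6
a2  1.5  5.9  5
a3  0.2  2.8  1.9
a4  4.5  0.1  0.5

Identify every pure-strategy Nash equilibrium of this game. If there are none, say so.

Agent 1 against L: payoffs 3.6, 4.7, 1.1, 3.9 → best response a2.
Agent 1 against C: payoffs 4.1, 6, 1.2, 4 → best response a2.
Agent 1 against R: payoffs 3.2, 1.6, 1.4, 1.5 → best response a1.
Agent 2 against a1: payoffs 0.4, 0.7, 3.6 → best response R.
Agent 2 against a2: payoffs 1.5, 5.9, 5 → best response C.
Agent 2 against a3: payoffs 0.2, 2.8, 1.9 → best response C.
Agent 2 against a4: payoffs 4.5, 0.1, 0.5 → best response L.
Mutual best responses: (a1, R); (a2, C).

(a1, R); (a2, C)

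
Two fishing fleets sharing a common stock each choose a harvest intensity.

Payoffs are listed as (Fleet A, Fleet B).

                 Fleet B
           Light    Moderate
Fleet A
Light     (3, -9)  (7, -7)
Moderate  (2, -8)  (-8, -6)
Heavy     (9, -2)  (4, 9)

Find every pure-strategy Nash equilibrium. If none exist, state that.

(Light, Moderate)

Check each profile: it is a Nash equilibrium iff no player can strictly gain by switching unilaterally.
(Light, Light): Fleet A can switch to Heavy (3 → 9). Not NE.
(Light, Moderate): Fleet A gets 7, best alternative 4; Fleet B gets -7, best alternative -9. No profitable deviation — NE.
(Moderate, Light): Fleet A can switch to Light (2 → 3). Not NE.
(Moderate, Moderate): Fleet A can switch to Light (-8 → 7). Not NE.
(Heavy, Light): Fleet B can switch to Moderate (-2 → 9). Not NE.
(Heavy, Moderate): Fleet A can switch to Light (4 → 7). Not NE.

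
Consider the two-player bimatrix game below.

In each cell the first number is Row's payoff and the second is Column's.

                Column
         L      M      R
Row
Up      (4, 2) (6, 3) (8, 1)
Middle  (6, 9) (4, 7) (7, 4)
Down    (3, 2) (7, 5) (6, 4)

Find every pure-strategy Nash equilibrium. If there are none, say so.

(Middle, L); (Down, M)

For each player, find the best response to each opponent profile; mutual best responses are the pure NE.
Row against L: payoffs 4, 6, 3 → best response Middle.
Row against M: payoffs 6, 4, 7 → best response Down.
Row against R: payoffs 8, 7, 6 → best response Up.
Column against Up: payoffs 2, 3, 1 → best response M.
Column against Middle: payoffs 9, 7, 4 → best response L.
Column against Down: payoffs 2, 5, 4 → best response M.
Mutual best responses: (Middle, L); (Down, M).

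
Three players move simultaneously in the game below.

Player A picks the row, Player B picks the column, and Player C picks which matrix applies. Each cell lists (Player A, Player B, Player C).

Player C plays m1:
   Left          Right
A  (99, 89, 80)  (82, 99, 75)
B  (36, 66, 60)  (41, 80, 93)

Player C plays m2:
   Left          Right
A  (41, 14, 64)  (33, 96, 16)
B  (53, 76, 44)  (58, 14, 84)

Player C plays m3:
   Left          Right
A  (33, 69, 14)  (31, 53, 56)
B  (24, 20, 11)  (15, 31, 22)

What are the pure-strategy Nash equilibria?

For each player, find the best response to each opponent profile; mutual best responses are the pure NE.
Player A against (Left, m1): payoffs 99, 36 → best response A.
Player A against (Left, m2): payoffs 41, 53 → best response B.
Player A against (Left, m3): payoffs 33, 24 → best response A.
Player A against (Right, m1): payoffs 82, 41 → best response A.
Player A against (Right, m2): payoffs 33, 58 → best response B.
Player A against (Right, m3): payoffs 31, 15 → best response A.
Player B against (A, m1): payoffs 89, 99 → best response Right.
Player B against (A, m2): payoffs 14, 96 → best response Right.
Player B against (A, m3): payoffs 69, 53 → best response Left.
Player B against (B, m1): payoffs 66, 80 → best response Right.
Player B against (B, m2): payoffs 76, 14 → best response Left.
Player B against (B, m3): payoffs 20, 31 → best response Right.
Player C against (A, Left): payoffs 80, 64, 14 → best response m1.
Player C against (A, Right): payoffs 75, 16, 56 → best response m1.
Player C against (B, Left): payoffs 60, 44, 11 → best response m1.
Player C against (B, Right): payoffs 93, 84, 22 → best response m1.
Mutual best responses: (A, Right, m1).

(A, Right, m1)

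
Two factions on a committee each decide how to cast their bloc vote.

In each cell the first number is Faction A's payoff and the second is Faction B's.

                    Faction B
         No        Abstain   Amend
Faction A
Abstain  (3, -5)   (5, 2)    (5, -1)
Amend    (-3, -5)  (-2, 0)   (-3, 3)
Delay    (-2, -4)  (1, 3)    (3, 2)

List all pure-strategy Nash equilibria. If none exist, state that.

Faction A against No: payoffs 3, -3, -2 → best response Abstain.
Faction A against Abstain: payoffs 5, -2, 1 → best response Abstain.
Faction A against Amend: payoffs 5, -3, 3 → best response Abstain.
Faction B against Abstain: payoffs -5, 2, -1 → best response Abstain.
Faction B against Amend: payoffs -5, 0, 3 → best response Amend.
Faction B against Delay: payoffs -4, 3, 2 → best response Abstain.
Mutual best responses: (Abstain, Abstain).

(Abstain, Abstain)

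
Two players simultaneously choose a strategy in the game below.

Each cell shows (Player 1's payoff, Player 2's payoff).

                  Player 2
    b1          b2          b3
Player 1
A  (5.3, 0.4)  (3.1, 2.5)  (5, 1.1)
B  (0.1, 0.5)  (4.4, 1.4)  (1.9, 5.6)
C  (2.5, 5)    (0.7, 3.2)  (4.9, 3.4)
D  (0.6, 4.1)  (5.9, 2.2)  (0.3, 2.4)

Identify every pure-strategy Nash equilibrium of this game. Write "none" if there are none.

No pure-strategy Nash equilibrium.

Mark each player's best response to every combination of opponents' strategies; a profile where every player is best-responding is a pure Nash equilibrium.
Player 1 against b1: payoffs 5.3, 0.1, 2.5, 0.6 → best response A.
Player 1 against b2: payoffs 3.1, 4.4, 0.7, 5.9 → best response D.
Player 1 against b3: payoffs 5, 1.9, 4.9, 0.3 → best response A.
Player 2 against A: payoffs 0.4, 2.5, 1.1 → best response b2.
Player 2 against B: payoffs 0.5, 1.4, 5.6 → best response b3.
Player 2 against C: payoffs 5, 3.2, 3.4 → best response b1.
Player 2 against D: payoffs 4.1, 2.2, 2.4 → best response b1.
No profile is a mutual best response for all players.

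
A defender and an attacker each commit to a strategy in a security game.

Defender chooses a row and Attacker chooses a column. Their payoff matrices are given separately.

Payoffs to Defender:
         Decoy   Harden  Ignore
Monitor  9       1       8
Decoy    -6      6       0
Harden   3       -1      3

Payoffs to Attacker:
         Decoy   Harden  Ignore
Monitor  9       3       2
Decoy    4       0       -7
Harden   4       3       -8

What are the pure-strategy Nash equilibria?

Pure NE: (Monitor, Decoy)

For each strategy profile, look for a profitable unilateral deviation.
(Monitor, Decoy): Defender gets 9, best alternative 3; Attacker gets 9, best alternative 3. No profitable deviation — NE.
(Monitor, Harden): Defender can switch to Decoy (1 → 6). Not NE.
(Monitor, Ignore): Attacker can switch to Decoy (2 → 9). Not NE.
(Decoy, Decoy): Defender can switch to Monitor (-6 → 9). Not NE.
(Decoy, Harden): Attacker can switch to Decoy (0 → 4). Not NE.
(Decoy, Ignore): Defender can switch to Monitor (0 → 8). Not NE.
(Harden, Decoy): Defender can switch to Monitor (3 → 9). Not NE.
(Harden, Harden): Defender can switch to Monitor (-1 → 1). Not NE.
(Harden, Ignore): Defender can switch to Monitor (3 → 8). Not NE.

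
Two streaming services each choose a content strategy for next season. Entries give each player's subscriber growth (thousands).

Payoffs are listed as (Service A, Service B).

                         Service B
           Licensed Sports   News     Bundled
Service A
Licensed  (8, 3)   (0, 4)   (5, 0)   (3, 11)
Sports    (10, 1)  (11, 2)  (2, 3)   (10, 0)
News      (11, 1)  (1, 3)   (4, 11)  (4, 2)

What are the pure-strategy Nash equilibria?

For each strategy profile, look for a profitable unilateral deviation.
(Licensed, Licensed): Service A can switch to Sports (8 → 10). Not NE.
(Licensed, Sports): Service A can switch to Sports (0 → 11). Not NE.
(Licensed, News): Service B can switch to Licensed (0 → 3). Not NE.
(Licensed, Bundled): Service A can switch to Sports (3 → 10). Not NE.
(Sports, Licensed): Service A can switch to News (10 → 11). Not NE.
(Sports, Sports): Service B can switch to News (2 → 3). Not NE.
(The remaining 6 profiles each have a profitable deviation by the same check.)

none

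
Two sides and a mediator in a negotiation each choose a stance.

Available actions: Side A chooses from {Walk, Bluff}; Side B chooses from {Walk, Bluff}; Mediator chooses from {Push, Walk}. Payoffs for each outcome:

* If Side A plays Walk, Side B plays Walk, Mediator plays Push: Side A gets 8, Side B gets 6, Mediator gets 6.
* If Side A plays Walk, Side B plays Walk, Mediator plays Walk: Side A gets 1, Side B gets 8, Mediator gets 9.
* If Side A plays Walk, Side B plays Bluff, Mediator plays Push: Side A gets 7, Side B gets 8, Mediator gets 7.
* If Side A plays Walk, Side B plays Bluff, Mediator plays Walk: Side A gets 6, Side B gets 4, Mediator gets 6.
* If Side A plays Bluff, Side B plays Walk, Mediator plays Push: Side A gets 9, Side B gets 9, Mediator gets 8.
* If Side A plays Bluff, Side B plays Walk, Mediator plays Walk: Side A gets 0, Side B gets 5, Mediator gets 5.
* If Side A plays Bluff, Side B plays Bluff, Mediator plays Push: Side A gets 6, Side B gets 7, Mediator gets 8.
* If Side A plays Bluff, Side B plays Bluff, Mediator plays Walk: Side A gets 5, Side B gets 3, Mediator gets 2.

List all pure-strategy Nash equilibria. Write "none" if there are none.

Side A against (Walk, Push): payoffs 8, 9 → best response Bluff.
Side A against (Walk, Walk): payoffs 1, 0 → best response Walk.
Side A against (Bluff, Push): payoffs 7, 6 → best response Walk.
Side A against (Bluff, Walk): payoffs 6, 5 → best response Walk.
Side B against (Walk, Push): payoffs 6, 8 → best response Bluff.
Side B against (Walk, Walk): payoffs 8, 4 → best response Walk.
Side B against (Bluff, Push): payoffs 9, 7 → best response Walk.
Side B against (Bluff, Walk): payoffs 5, 3 → best response Walk.
Mediator against (Walk, Walk): payoffs 6, 9 → best response Walk.
Mediator against (Walk, Bluff): payoffs 7, 6 → best response Push.
Mediator against (Bluff, Walk): payoffs 8, 5 → best response Push.
Mediator against (Bluff, Bluff): payoffs 8, 2 → best response Push.
Mutual best responses: (Walk, Walk, Walk); (Walk, Bluff, Push); (Bluff, Walk, Push).

The pure Nash equilibria are (Walk, Walk, Walk) and (Walk, Bluff, Push) and (Bluff, Walk, Push).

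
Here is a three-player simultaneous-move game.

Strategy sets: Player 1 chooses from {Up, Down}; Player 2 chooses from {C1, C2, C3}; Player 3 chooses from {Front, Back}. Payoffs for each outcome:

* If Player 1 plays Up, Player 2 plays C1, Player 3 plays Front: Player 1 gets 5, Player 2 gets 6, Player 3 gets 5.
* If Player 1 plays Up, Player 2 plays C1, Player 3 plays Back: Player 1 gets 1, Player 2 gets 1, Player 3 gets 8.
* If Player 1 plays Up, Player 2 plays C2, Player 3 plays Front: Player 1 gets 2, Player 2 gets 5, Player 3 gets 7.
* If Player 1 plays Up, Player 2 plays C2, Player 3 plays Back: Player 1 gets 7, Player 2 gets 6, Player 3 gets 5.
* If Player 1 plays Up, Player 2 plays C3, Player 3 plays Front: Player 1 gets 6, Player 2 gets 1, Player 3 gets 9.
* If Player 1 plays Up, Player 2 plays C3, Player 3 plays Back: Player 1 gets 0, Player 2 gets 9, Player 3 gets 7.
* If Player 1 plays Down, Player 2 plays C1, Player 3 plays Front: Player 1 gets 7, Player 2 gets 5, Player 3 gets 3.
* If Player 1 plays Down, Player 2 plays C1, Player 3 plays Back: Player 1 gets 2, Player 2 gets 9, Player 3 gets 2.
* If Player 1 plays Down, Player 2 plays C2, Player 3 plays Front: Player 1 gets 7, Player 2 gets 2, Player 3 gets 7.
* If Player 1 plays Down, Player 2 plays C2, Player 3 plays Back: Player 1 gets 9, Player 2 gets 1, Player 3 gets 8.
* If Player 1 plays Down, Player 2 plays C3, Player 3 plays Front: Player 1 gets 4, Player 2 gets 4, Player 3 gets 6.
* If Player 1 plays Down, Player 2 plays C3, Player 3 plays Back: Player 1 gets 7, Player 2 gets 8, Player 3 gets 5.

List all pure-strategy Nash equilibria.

Pure NE: (Down, C1, Front)

Player 1 against (C1, Front): payoffs 5, 7 → best response Down.
Player 1 against (C1, Back): payoffs 1, 2 → best response Down.
Player 1 against (C2, Front): payoffs 2, 7 → best response Down.
Player 1 against (C2, Back): payoffs 7, 9 → best response Down.
Player 1 against (C3, Front): payoffs 6, 4 → best response Up.
Player 1 against (C3, Back): payoffs 0, 7 → best response Down.
Player 2 against (Up, Front): payoffs 6, 5, 1 → best response C1.
Player 2 against (Up, Back): payoffs 1, 6, 9 → best response C3.
Player 2 against (Down, Front): payoffs 5, 2, 4 → best response C1.
Player 2 against (Down, Back): payoffs 9, 1, 8 → best response C1.
Player 3 against (Up, C1): payoffs 5, 8 → best response Back.
Player 3 against (Up, C2): payoffs 7, 5 → best response Front.
Player 3 against (Up, C3): payoffs 9, 7 → best response Front.
Player 3 against (Down, C1): payoffs 3, 2 → best response Front.
Player 3 against (Down, C2): payoffs 7, 8 → best response Back.
Player 3 against (Down, C3): payoffs 6, 5 → best response Front.
Mutual best responses: (Down, C1, Front).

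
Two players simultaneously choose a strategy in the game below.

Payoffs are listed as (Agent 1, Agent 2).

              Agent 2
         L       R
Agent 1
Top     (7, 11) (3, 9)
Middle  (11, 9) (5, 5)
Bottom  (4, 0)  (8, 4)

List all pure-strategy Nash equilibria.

(Middle, L), (Bottom, R)

Agent 1 against L: payoffs 7, 11, 4 → best response Middle.
Agent 1 against R: payoffs 3, 5, 8 → best response Bottom.
Agent 2 against Top: payoffs 11, 9 → best response L.
Agent 2 against Middle: payoffs 9, 5 → best response L.
Agent 2 against Bottom: payoffs 0, 4 → best response R.
Mutual best responses: (Middle, L); (Bottom, R).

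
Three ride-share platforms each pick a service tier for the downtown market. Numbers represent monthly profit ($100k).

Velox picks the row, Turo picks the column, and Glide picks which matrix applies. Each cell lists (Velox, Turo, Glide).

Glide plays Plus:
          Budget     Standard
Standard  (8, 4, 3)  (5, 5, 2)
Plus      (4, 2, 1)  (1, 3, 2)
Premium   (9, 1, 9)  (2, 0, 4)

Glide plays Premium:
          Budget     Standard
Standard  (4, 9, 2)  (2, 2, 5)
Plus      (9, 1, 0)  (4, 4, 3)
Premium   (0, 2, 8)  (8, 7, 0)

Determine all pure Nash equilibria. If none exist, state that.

Pure NE: (Premium, Budget, Plus)

For each strategy profile, look for a profitable unilateral deviation.
(Standard, Budget, Plus): Velox can switch to Premium (8 → 9). Not NE.
(Standard, Budget, Premium): Velox can switch to Plus (4 → 9). Not NE.
(Standard, Standard, Plus): Glide can switch to Premium (2 → 5). Not NE.
(Standard, Standard, Premium): Velox can switch to Plus (2 → 4). Not NE.
(Plus, Budget, Plus): Velox can switch to Standard (4 → 8). Not NE.
(Plus, Budget, Premium): Turo can switch to Standard (1 → 4). Not NE.
(Plus, Standard, Plus): Velox can switch to Standard (1 → 5). Not NE.
(Plus, Standard, Premium): Velox can switch to Premium (4 → 8). Not NE.
(Premium, Budget, Plus): Velox gets 9, best alternative 8; Turo gets 1, best alternative 0; Glide gets 9, best alternative 8. No profitable deviation — NE.
(Premium, Budget, Premium): Velox can switch to Standard (0 → 4). Not NE.
(Premium, Standard, Plus): Velox can switch to Standard (2 → 5). Not NE.
(Premium, Standard, Premium): Glide can switch to Plus (0 → 4). Not NE.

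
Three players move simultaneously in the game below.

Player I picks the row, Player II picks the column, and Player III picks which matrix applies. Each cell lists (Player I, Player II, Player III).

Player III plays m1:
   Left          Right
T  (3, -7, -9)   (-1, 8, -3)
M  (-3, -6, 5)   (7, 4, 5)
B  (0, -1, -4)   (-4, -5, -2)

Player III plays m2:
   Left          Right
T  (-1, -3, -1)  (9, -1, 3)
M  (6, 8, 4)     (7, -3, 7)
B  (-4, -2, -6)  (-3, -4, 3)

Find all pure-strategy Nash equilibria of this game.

Mark each player's best response to every combination of opponents' strategies; a profile where every player is best-responding is a pure Nash equilibrium.
Player I against (Left, m1): payoffs 3, -3, 0 → best response T.
Player I against (Left, m2): payoffs -1, 6, -4 → best response M.
Player I against (Right, m1): payoffs -1, 7, -4 → best response M.
Player I against (Right, m2): payoffs 9, 7, -3 → best response T.
Player II against (T, m1): payoffs -7, 8 → best response Right.
Player II against (T, m2): payoffs -3, -1 → best response Right.
Player II against (M, m1): payoffs -6, 4 → best response Right.
Player II against (M, m2): payoffs 8, -3 → best response Left.
Player II against (B, m1): payoffs -1, -5 → best response Left.
Player II against (B, m2): payoffs -2, -4 → best response Left.
Player III against (T, Left): payoffs -9, -1 → best response m2.
Player III against (T, Right): payoffs -3, 3 → best response m2.
Player III against (M, Left): payoffs 5, 4 → best response m1.
Player III against (M, Right): payoffs 5, 7 → best response m2.
Player III against (B, Left): payoffs -4, -6 → best response m1.
Player III against (B, Right): payoffs -2, 3 → best response m2.
Mutual best responses: (T, Right, m2).

The unique pure-strategy Nash equilibrium is (T, Right, m2).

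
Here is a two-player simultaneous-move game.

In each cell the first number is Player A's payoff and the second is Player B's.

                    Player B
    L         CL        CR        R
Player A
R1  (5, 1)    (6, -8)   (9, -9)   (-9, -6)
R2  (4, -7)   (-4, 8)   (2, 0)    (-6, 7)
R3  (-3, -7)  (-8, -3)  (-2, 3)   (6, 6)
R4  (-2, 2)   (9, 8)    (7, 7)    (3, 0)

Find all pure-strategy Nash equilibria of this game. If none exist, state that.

(R1, L) and (R3, R) and (R4, CL)

Check each profile: it is a Nash equilibrium iff no player can strictly gain by switching unilaterally.
(R1, L): Player A gets 5, best alternative 4; Player B gets 1, best alternative -6. No profitable deviation — NE.
(R1, CL): Player A can switch to R4 (6 → 9). Not NE.
(R1, CR): Player B can switch to L (-9 → 1). Not NE.
(R1, R): Player A can switch to R2 (-9 → -6). Not NE.
(R2, L): Player A can switch to R1 (4 → 5). Not NE.
(R2, CL): Player A can switch to R1 (-4 → 6). Not NE.
(R2, CR): Player A can switch to R1 (2 → 9). Not NE.
(R3, R): Player A gets 6, best alternative 3; Player B gets 6, best alternative 3. No profitable deviation — NE.
(R4, CL): Player A gets 9, best alternative 6; Player B gets 8, best alternative 7. No profitable deviation — NE.
(The remaining 7 profiles each have a profitable deviation by the same check.)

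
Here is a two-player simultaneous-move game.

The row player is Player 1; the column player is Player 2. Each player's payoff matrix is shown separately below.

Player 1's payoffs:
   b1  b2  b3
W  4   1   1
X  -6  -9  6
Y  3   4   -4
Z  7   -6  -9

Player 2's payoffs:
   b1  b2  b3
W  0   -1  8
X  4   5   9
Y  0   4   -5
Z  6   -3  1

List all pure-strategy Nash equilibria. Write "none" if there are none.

Pure-strategy Nash equilibria: (X, b3); (Y, b2); (Z, b1)

Player 1 against b1: payoffs 4, -6, 3, 7 → best response Z.
Player 1 against b2: payoffs 1, -9, 4, -6 → best response Y.
Player 1 against b3: payoffs 1, 6, -4, -9 → best response X.
Player 2 against W: payoffs 0, -1, 8 → best response b3.
Player 2 against X: payoffs 4, 5, 9 → best response b3.
Player 2 against Y: payoffs 0, 4, -5 → best response b2.
Player 2 against Z: payoffs 6, -3, 1 → best response b1.
Mutual best responses: (X, b3); (Y, b2); (Z, b1).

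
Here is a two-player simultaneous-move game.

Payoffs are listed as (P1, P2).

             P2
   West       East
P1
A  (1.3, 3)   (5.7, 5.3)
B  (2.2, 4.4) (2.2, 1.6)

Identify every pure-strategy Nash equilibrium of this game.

Pure-strategy Nash equilibria: (A, East) and (B, West)

(A, West): P1 can switch to B (1.3 → 2.2). Not NE.
(A, East): P1 gets 5.7, best alternative 2.2; P2 gets 5.3, best alternative 3. No profitable deviation — NE.
(B, West): P1 gets 2.2, best alternative 1.3; P2 gets 4.4, best alternative 1.6. No profitable deviation — NE.
(B, East): P1 can switch to A (2.2 → 5.7). Not NE.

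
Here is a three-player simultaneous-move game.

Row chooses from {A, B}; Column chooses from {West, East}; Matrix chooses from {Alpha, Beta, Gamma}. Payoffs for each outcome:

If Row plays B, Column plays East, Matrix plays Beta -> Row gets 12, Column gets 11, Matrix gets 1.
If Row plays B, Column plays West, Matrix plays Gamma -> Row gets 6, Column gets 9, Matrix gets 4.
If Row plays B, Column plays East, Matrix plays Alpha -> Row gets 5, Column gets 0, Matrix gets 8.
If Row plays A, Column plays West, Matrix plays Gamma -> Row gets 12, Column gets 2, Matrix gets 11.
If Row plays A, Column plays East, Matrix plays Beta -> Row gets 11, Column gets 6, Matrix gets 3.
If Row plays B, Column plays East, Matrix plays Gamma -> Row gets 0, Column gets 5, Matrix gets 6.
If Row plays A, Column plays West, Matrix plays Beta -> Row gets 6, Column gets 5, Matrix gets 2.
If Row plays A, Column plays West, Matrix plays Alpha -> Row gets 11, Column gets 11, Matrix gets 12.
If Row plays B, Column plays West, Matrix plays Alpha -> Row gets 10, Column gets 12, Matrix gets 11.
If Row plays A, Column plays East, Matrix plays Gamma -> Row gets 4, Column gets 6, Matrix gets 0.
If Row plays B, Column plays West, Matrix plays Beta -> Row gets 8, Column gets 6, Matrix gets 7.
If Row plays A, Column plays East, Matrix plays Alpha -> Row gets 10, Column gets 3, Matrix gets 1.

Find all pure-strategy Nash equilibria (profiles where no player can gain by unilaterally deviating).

Row against (West, Alpha): payoffs 11, 10 → best response A.
Row against (West, Beta): payoffs 6, 8 → best response B.
Row against (West, Gamma): payoffs 12, 6 → best response A.
Row against (East, Alpha): payoffs 10, 5 → best response A.
Row against (East, Beta): payoffs 11, 12 → best response B.
Row against (East, Gamma): payoffs 4, 0 → best response A.
Column against (A, Alpha): payoffs 11, 3 → best response West.
Column against (A, Beta): payoffs 5, 6 → best response East.
Column against (A, Gamma): payoffs 2, 6 → best response East.
Column against (B, Alpha): payoffs 12, 0 → best response West.
Column against (B, Beta): payoffs 6, 11 → best response East.
Column against (B, Gamma): payoffs 9, 5 → best response West.
Matrix against (A, West): payoffs 12, 2, 11 → best response Alpha.
Matrix against (A, East): payoffs 1, 3, 0 → best response Beta.
Matrix against (B, West): payoffs 11, 7, 4 → best response Alpha.
Matrix against (B, East): payoffs 8, 1, 6 → best response Alpha.
Mutual best responses: (A, West, Alpha).

Pure NE: (A, West, Alpha)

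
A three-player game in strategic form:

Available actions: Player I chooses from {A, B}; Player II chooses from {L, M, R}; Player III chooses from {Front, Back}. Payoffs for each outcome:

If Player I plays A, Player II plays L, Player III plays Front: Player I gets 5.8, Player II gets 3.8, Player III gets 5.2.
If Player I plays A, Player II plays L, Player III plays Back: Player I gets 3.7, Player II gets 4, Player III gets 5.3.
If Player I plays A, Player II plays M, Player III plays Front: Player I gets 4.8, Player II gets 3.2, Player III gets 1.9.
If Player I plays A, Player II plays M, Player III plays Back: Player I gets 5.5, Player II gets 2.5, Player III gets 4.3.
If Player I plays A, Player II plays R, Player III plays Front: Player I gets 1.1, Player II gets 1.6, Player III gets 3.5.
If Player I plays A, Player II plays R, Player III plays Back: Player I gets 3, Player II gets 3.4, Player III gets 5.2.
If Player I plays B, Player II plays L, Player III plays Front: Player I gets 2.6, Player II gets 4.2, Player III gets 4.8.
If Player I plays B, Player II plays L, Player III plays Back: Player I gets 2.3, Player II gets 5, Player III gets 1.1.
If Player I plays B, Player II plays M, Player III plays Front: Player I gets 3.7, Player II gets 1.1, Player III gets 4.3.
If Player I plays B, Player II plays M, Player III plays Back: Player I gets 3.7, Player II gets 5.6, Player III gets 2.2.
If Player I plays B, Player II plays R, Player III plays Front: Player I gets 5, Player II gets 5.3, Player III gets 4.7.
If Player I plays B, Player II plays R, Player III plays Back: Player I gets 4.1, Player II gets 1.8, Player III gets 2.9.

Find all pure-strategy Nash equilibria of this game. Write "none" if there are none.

Pure-strategy Nash equilibria: (A, L, Back), (B, R, Front)

Check each profile: it is a Nash equilibrium iff no player can strictly gain by switching unilaterally.
(A, L, Front): Player III can switch to Back (5.2 → 5.3). Not NE.
(A, L, Back): Player I gets 3.7, best alternative 2.3; Player II gets 4, best alternative 3.4; Player III gets 5.3, best alternative 5.2. No profitable deviation — NE.
(A, M, Front): Player II can switch to L (3.2 → 3.8). Not NE.
(A, M, Back): Player II can switch to L (2.5 → 4). Not NE.
(A, R, Front): Player I can switch to B (1.1 → 5). Not NE.
(A, R, Back): Player I can switch to B (3 → 4.1). Not NE.
(B, L, Front): Player I can switch to A (2.6 → 5.8). Not NE.
(B, L, Back): Player I can switch to A (2.3 → 3.7). Not NE.
(B, M, Front): Player I can switch to A (3.7 → 4.8). Not NE.
(B, R, Front): Player I gets 5, best alternative 1.1; Player II gets 5.3, best alternative 4.2; Player III gets 4.7, best alternative 2.9. No profitable deviation — NE.
(The remaining 2 profiles each have a profitable deviation by the same check.)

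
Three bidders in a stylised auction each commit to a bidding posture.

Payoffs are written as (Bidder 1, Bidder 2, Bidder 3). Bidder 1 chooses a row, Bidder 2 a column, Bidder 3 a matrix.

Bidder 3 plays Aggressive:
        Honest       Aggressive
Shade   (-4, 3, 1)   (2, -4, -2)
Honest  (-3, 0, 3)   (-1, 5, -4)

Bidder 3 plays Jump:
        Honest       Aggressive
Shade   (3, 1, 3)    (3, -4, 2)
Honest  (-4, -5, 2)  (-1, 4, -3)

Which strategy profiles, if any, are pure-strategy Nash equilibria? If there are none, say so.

Pure NE: (Shade, Honest, Jump)

For each strategy profile, look for a profitable unilateral deviation.
(Shade, Honest, Aggressive): Bidder 1 can switch to Honest (-4 → -3). Not NE.
(Shade, Honest, Jump): Bidder 1 gets 3, best alternative -4; Bidder 2 gets 1, best alternative -4; Bidder 3 gets 3, best alternative 1. No profitable deviation — NE.
(Shade, Aggressive, Aggressive): Bidder 2 can switch to Honest (-4 → 3). Not NE.
(Shade, Aggressive, Jump): Bidder 2 can switch to Honest (-4 → 1). Not NE.
(Honest, Honest, Aggressive): Bidder 2 can switch to Aggressive (0 → 5). Not NE.
(Honest, Honest, Jump): Bidder 1 can switch to Shade (-4 → 3). Not NE.
(Honest, Aggressive, Aggressive): Bidder 1 can switch to Shade (-1 → 2). Not NE.
(Honest, Aggressive, Jump): Bidder 1 can switch to Shade (-1 → 3). Not NE.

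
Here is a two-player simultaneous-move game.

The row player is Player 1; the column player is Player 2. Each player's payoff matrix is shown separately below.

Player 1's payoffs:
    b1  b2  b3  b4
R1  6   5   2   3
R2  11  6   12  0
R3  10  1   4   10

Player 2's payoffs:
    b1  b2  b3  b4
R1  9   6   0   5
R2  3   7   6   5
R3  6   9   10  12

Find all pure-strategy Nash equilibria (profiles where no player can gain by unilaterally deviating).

Pure-strategy Nash equilibria: (R2, b2), (R3, b4)

Player 1 against b1: payoffs 6, 11, 10 → best response R2.
Player 1 against b2: payoffs 5, 6, 1 → best response R2.
Player 1 against b3: payoffs 2, 12, 4 → best response R2.
Player 1 against b4: payoffs 3, 0, 10 → best response R3.
Player 2 against R1: payoffs 9, 6, 0, 5 → best response b1.
Player 2 against R2: payoffs 3, 7, 6, 5 → best response b2.
Player 2 against R3: payoffs 6, 9, 10, 12 → best response b4.
Mutual best responses: (R2, b2); (R3, b4).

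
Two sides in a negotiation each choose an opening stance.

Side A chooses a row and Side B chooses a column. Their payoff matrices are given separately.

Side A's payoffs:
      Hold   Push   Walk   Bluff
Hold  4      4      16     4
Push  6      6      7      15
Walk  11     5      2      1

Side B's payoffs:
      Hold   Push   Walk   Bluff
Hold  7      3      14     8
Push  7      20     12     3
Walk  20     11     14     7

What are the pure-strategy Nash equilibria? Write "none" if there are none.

For each player, find the best response to each opponent profile; mutual best responses are the pure NE.
Side A against Hold: payoffs 4, 6, 11 → best response Walk.
Side A against Push: payoffs 4, 6, 5 → best response Push.
Side A against Walk: payoffs 16, 7, 2 → best response Hold.
Side A against Bluff: payoffs 4, 15, 1 → best response Push.
Side B against Hold: payoffs 7, 3, 14, 8 → best response Walk.
Side B against Push: payoffs 7, 20, 12, 3 → best response Push.
Side B against Walk: payoffs 20, 11, 14, 7 → best response Hold.
Mutual best responses: (Hold, Walk); (Push, Push); (Walk, Hold).

(Hold, Walk), (Push, Push), (Walk, Hold)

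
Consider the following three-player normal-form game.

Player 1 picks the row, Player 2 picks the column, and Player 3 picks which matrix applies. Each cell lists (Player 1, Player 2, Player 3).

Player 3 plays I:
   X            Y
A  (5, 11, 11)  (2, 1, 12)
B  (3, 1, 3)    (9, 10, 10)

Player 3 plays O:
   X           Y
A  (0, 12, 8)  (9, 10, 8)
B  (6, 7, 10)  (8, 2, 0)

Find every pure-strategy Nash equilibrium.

Player 1 against (X, I): payoffs 5, 3 → best response A.
Player 1 against (X, O): payoffs 0, 6 → best response B.
Player 1 against (Y, I): payoffs 2, 9 → best response B.
Player 1 against (Y, O): payoffs 9, 8 → best response A.
Player 2 against (A, I): payoffs 11, 1 → best response X.
Player 2 against (A, O): payoffs 12, 10 → best response X.
Player 2 against (B, I): payoffs 1, 10 → best response Y.
Player 2 against (B, O): payoffs 7, 2 → best response X.
Player 3 against (A, X): payoffs 11, 8 → best response I.
Player 3 against (A, Y): payoffs 12, 8 → best response I.
Player 3 against (B, X): payoffs 3, 10 → best response O.
Player 3 against (B, Y): payoffs 10, 0 → best response I.
Mutual best responses: (A, X, I); (B, X, O); (B, Y, I).

(A, X, I) and (B, X, O) and (B, Y, I)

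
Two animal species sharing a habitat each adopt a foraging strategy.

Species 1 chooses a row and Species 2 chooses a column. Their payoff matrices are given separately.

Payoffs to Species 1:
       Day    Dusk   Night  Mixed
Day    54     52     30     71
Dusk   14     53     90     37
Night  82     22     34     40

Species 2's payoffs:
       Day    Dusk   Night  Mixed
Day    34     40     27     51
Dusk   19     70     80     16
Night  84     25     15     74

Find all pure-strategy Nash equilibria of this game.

The pure Nash equilibria are (Day, Mixed); (Dusk, Night); (Night, Day).

Species 1 against Day: payoffs 54, 14, 82 → best response Night.
Species 1 against Dusk: payoffs 52, 53, 22 → best response Dusk.
Species 1 against Night: payoffs 30, 90, 34 → best response Dusk.
Species 1 against Mixed: payoffs 71, 37, 40 → best response Day.
Species 2 against Day: payoffs 34, 40, 27, 51 → best response Mixed.
Species 2 against Dusk: payoffs 19, 70, 80, 16 → best response Night.
Species 2 against Night: payoffs 84, 25, 15, 74 → best response Day.
Mutual best responses: (Day, Mixed); (Dusk, Night); (Night, Day).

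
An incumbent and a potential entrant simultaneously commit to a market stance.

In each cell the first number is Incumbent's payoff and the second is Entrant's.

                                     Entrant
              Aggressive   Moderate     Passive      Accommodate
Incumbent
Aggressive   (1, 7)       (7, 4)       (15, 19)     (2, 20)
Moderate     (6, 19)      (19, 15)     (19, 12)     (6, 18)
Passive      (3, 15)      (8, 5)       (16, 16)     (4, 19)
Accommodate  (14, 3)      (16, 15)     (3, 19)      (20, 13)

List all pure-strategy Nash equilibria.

For each strategy profile, look for a profitable unilateral deviation.
(Aggressive, Aggressive): Incumbent can switch to Moderate (1 → 6). Not NE.
(Aggressive, Moderate): Incumbent can switch to Moderate (7 → 19). Not NE.
(Aggressive, Passive): Incumbent can switch to Moderate (15 → 19). Not NE.
(Aggressive, Accommodate): Incumbent can switch to Moderate (2 → 6). Not NE.
(Moderate, Aggressive): Incumbent can switch to Accommodate (6 → 14). Not NE.
(Moderate, Moderate): Entrant can switch to Aggressive (15 → 19). Not NE.
(Moderate, Passive): Entrant can switch to Aggressive (12 → 19). Not NE.
(Moderate, Accommodate): Incumbent can switch to Accommodate (6 → 20). Not NE.
(Passive, Aggressive): Incumbent can switch to Moderate (3 → 6). Not NE.
(Passive, Moderate): Incumbent can switch to Moderate (8 → 19). Not NE.
(The remaining 6 profiles each have a profitable deviation by the same check.)

No pure-strategy Nash equilibrium.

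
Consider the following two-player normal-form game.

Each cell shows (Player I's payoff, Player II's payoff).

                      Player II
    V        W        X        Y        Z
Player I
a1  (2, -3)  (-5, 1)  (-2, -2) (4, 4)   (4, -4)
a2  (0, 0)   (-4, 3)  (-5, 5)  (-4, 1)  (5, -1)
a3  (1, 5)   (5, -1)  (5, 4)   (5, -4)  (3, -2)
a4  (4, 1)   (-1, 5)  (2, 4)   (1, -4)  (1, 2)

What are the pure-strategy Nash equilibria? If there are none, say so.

No pure-strategy Nash equilibrium.

Check each profile: it is a Nash equilibrium iff no player can strictly gain by switching unilaterally.
(a1, V): Player I can switch to a4 (2 → 4). Not NE.
(a1, W): Player I can switch to a2 (-5 → -4). Not NE.
(a1, X): Player I can switch to a3 (-2 → 5). Not NE.
(a1, Y): Player I can switch to a3 (4 → 5). Not NE.
(a1, Z): Player I can switch to a2 (4 → 5). Not NE.
(a2, V): Player I can switch to a1 (0 → 2). Not NE.
(a2, W): Player I can switch to a3 (-4 → 5). Not NE.
(a2, X): Player I can switch to a1 (-5 → -2). Not NE.
(a2, Y): Player I can switch to a1 (-4 → 4). Not NE.
(a2, Z): Player II can switch to V (-1 → 0). Not NE.
(a3, V): Player I can switch to a1 (1 → 2). Not NE.
(a3, W): Player II can switch to V (-1 → 5). Not NE.
(The remaining 8 profiles each have a profitable deviation by the same check.)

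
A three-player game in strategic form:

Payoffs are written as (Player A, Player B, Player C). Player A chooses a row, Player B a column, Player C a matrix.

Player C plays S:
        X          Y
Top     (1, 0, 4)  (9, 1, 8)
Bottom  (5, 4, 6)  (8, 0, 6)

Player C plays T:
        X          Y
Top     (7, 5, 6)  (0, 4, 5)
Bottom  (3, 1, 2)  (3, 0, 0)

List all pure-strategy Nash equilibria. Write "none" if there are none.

Player A against (X, S): payoffs 1, 5 → best response Bottom.
Player A against (X, T): payoffs 7, 3 → best response Top.
Player A against (Y, S): payoffs 9, 8 → best response Top.
Player A against (Y, T): payoffs 0, 3 → best response Bottom.
Player B against (Top, S): payoffs 0, 1 → best response Y.
Player B against (Top, T): payoffs 5, 4 → best response X.
Player B against (Bottom, S): payoffs 4, 0 → best response X.
Player B against (Bottom, T): payoffs 1, 0 → best response X.
Player C against (Top, X): payoffs 4, 6 → best response T.
Player C against (Top, Y): payoffs 8, 5 → best response S.
Player C against (Bottom, X): payoffs 6, 2 → best response S.
Player C against (Bottom, Y): payoffs 6, 0 → best response S.
Mutual best responses: (Top, X, T); (Top, Y, S); (Bottom, X, S).

(Top, X, T) and (Top, Y, S) and (Bottom, X, S)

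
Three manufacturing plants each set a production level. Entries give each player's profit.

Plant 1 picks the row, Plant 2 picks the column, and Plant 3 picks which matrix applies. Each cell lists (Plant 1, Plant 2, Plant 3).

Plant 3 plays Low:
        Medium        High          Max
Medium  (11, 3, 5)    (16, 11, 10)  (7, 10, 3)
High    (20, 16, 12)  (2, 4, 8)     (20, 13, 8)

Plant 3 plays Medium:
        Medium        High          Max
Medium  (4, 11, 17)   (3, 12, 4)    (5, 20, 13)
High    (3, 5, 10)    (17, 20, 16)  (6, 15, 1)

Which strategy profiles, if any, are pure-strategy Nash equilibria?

Pure-strategy Nash equilibria: (Medium, High, Low); (High, Medium, Low); (High, High, Medium)

Mark each player's best response to every combination of opponents' strategies; a profile where every player is best-responding is a pure Nash equilibrium.
Plant 1 against (Medium, Low): payoffs 11, 20 → best response High.
Plant 1 against (Medium, Medium): payoffs 4, 3 → best response Medium.
Plant 1 against (High, Low): payoffs 16, 2 → best response Medium.
Plant 1 against (High, Medium): payoffs 3, 17 → best response High.
Plant 1 against (Max, Low): payoffs 7, 20 → best response High.
Plant 1 against (Max, Medium): payoffs 5, 6 → best response High.
Plant 2 against (Medium, Low): payoffs 3, 11, 10 → best response High.
Plant 2 against (Medium, Medium): payoffs 11, 12, 20 → best response Max.
Plant 2 against (High, Low): payoffs 16, 4, 13 → best response Medium.
Plant 2 against (High, Medium): payoffs 5, 20, 15 → best response High.
Plant 3 against (Medium, Medium): payoffs 5, 17 → best response Medium.
Plant 3 against (Medium, High): payoffs 10, 4 → best response Low.
Plant 3 against (Medium, Max): payoffs 3, 13 → best response Medium.
Plant 3 against (High, Medium): payoffs 12, 10 → best response Low.
Plant 3 against (High, High): payoffs 8, 16 → best response Medium.
Plant 3 against (High, Max): payoffs 8, 1 → best response Low.
Mutual best responses: (Medium, High, Low); (High, Medium, Low); (High, High, Medium).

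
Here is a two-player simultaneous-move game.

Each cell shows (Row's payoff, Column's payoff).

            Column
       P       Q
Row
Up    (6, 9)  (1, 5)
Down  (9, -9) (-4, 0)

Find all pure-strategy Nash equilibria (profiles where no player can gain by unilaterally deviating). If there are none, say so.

For each player, find the best response to each opponent profile; mutual best responses are the pure NE.
Row against P: payoffs 6, 9 → best response Down.
Row against Q: payoffs 1, -4 → best response Up.
Column against Up: payoffs 9, 5 → best response P.
Column against Down: payoffs -9, 0 → best response Q.
No profile is a mutual best response for all players.

No pure-strategy Nash equilibrium.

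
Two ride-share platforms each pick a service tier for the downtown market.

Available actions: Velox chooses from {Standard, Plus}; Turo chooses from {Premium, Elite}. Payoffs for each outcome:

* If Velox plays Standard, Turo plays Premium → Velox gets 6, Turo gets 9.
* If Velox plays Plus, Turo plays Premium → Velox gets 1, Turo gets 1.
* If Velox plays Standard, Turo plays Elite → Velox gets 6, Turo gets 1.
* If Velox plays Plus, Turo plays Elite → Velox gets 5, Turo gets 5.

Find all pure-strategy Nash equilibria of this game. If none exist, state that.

(Standard, Premium)

Velox against Premium: payoffs 6, 1 → best response Standard.
Velox against Elite: payoffs 6, 5 → best response Standard.
Turo against Standard: payoffs 9, 1 → best response Premium.
Turo against Plus: payoffs 1, 5 → best response Elite.
Mutual best responses: (Standard, Premium).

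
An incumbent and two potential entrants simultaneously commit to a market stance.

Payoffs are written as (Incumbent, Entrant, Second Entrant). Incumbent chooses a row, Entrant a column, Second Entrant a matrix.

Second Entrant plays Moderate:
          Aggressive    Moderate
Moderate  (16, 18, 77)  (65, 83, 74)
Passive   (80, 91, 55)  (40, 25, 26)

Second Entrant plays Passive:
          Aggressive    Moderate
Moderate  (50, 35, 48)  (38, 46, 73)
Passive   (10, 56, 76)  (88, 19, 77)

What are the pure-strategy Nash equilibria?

(Moderate, Moderate, Moderate)

For each player, find the best response to each opponent profile; mutual best responses are the pure NE.
Incumbent against (Aggressive, Moderate): payoffs 16, 80 → best response Passive.
Incumbent against (Aggressive, Passive): payoffs 50, 10 → best response Moderate.
Incumbent against (Moderate, Moderate): payoffs 65, 40 → best response Moderate.
Incumbent against (Moderate, Passive): payoffs 38, 88 → best response Passive.
Entrant against (Moderate, Moderate): payoffs 18, 83 → best response Moderate.
Entrant against (Moderate, Passive): payoffs 35, 46 → best response Moderate.
Entrant against (Passive, Moderate): payoffs 91, 25 → best response Aggressive.
Entrant against (Passive, Passive): payoffs 56, 19 → best response Aggressive.
Second Entrant against (Moderate, Aggressive): payoffs 77, 48 → best response Moderate.
Second Entrant against (Moderate, Moderate): payoffs 74, 73 → best response Moderate.
Second Entrant against (Passive, Aggressive): payoffs 55, 76 → best response Passive.
Second Entrant against (Passive, Moderate): payoffs 26, 77 → best response Passive.
Mutual best responses: (Moderate, Moderate, Moderate).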